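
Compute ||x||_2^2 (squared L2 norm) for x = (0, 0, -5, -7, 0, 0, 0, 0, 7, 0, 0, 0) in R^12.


Non-zero entries: [(2, -5), (3, -7), (8, 7)]
Squares: [25, 49, 49]
||x||_2^2 = sum = 123.

123


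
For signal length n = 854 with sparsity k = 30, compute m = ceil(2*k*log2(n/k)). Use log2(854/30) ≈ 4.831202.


log2(n/k) = log2(854/30) ≈ 4.831202.
2*k*log2(n/k) ≈ 2*30*4.831202 = 289.87212.
m = ceil(289.87212) = 290.

290


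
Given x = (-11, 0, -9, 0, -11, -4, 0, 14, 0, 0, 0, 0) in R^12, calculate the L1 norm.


Non-zero entries: [(0, -11), (2, -9), (4, -11), (5, -4), (7, 14)]
Absolute values: [11, 9, 11, 4, 14]
||x||_1 = sum = 49.

49


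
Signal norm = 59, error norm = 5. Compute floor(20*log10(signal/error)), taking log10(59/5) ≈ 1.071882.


||x||/||e|| = 59/5.
log10(59/5) ≈ 1.071882.
20*log10(||x||/||e||) ≈ 20*1.071882 = 21.43764.
floor(21.43764) = 21.

21


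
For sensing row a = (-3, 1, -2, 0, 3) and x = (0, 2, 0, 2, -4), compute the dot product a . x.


Non-zero terms: ['1*2', '0*2', '3*-4']
Products: [2, 0, -12]
y = sum = -10.

-10


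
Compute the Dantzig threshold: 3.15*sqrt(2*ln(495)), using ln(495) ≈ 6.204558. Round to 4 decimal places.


ln(495) ≈ 6.204558.
2*ln(n) ≈ 12.409116.
sqrt(2*ln(n)) ≈ sqrt(12.409116) ≈ 3.522658.
threshold ≈ 3.15*3.522658 = 11.0963727 ≈ 11.0964.

11.0964


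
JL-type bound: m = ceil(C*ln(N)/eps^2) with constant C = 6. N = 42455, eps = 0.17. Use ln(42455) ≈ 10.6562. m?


ln(42455) ≈ 10.6562.
eps^2 = 0.17^2 = 0.0289.
C*ln(N)/eps^2 ≈ 6*10.6562/0.0289 ≈ 2212.3599.
m = ceil(2212.3599) = 2213.

2213


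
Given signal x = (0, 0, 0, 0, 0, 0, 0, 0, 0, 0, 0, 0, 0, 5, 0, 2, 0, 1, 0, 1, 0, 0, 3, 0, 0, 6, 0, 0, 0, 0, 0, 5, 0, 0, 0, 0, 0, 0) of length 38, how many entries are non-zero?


Non-zero positions: [13, 15, 17, 19, 22, 25, 31].
Sparsity = 7.

7


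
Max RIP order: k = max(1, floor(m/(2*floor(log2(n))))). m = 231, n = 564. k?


floor(log2(564)) = 9.
2*9 = 18.
m/(2*floor(log2(n))) = 231/18 ≈ 12.8333.
floor = 12.
k = max(1, 12) = 12.

12


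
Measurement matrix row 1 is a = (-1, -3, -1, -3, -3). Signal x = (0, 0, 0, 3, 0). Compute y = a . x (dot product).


Non-zero terms: ['-3*3']
Products: [-9]
y = sum = -9.

-9


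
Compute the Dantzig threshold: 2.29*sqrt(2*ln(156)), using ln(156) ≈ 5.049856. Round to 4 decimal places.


ln(156) ≈ 5.049856.
2*ln(n) ≈ 10.099712.
sqrt(2*ln(n)) ≈ sqrt(10.099712) ≈ 3.178004.
threshold ≈ 2.29*3.178004 = 7.27762916 ≈ 7.2776.

7.2776


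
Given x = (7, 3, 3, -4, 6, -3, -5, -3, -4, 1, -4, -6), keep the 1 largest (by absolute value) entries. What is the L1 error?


Sorted |x_i| descending: [7, 6, 6, 5, 4, 4, 4, 3, 3, 3, 3, 1]
Keep top 1: [7]
Tail entries: [6, 6, 5, 4, 4, 4, 3, 3, 3, 3, 1]
L1 error = sum of tail = 42.

42


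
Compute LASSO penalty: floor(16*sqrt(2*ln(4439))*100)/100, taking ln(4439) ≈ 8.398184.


ln(4439) ≈ 8.398184.
2*ln(n) ≈ 16.796368.
sqrt(2*ln(n)) ≈ sqrt(16.796368) ≈ 4.098337.
lambda ≈ 16*4.098337 = 65.573392.
floor(lambda*100)/100 = 65.57.

65.57


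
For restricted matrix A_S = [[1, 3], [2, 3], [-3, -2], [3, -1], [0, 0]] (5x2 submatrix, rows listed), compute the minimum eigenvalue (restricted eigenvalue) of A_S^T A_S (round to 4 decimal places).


A_S^T A_S = [[23, 12], [12, 23]].
trace = 46.
det = 385.
disc = trace^2 - 4*det = 2116 - 4*385 = 576.
sqrt(576) = 24.
lam_min = (46 - 24)/2 = 11 = 11.0000.

11.0000


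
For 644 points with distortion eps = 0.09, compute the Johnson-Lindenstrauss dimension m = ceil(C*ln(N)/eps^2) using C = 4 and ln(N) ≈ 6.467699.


ln(644) ≈ 6.467699.
eps^2 = 0.09^2 = 0.0081.
C*ln(N)/eps^2 ≈ 4*6.467699/0.0081 ≈ 3193.9254.
m = ceil(3193.9254) = 3194.

3194


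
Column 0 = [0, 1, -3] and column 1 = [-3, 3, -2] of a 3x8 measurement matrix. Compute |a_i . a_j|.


Inner product: 0*-3 + 1*3 + -3*-2
Products: [0, 3, 6]
Sum = 9.
|dot| = 9.

9


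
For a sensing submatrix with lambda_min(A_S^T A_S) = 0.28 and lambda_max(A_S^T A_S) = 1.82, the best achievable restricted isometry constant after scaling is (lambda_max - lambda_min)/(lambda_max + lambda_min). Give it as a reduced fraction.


lambda_max - lambda_min = 1.82 - 0.28 = 1.54.
lambda_max + lambda_min = 1.82 + 0.28 = 2.10.
delta = 1.54/2.10 = 154/210 = 11/15.

11/15


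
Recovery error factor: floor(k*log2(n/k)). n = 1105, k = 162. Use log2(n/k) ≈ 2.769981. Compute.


log2(n/k) = log2(1105/162) ≈ 2.769981.
k*log2(n/k) ≈ 162*2.769981 = 448.736922.
floor(448.736922) = 448.

448


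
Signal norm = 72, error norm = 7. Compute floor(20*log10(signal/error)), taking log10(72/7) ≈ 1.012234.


||x||/||e|| = 72/7.
log10(72/7) ≈ 1.012234.
20*log10(||x||/||e||) ≈ 20*1.012234 = 20.24468.
floor(20.24468) = 20.

20


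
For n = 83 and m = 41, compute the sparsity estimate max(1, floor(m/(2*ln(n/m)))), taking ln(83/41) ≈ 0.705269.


n/m = 83/41.
ln(n/m) ≈ 0.705269.
2*ln(n/m) ≈ 1.410538.
m/(2*ln(n/m)) ≈ 41/1.410538 ≈ 29.0669.
floor = 29.
k_max = max(1, 29) = 29.

29


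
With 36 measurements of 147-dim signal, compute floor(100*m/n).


100*m/n = 100*36/147 ≈ 24.4898.
floor = 24.

24


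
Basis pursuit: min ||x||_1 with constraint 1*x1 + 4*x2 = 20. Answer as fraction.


Axis intercepts:
  x1 = 20, x2 = 0: L1 = 20
  x1 = 0, x2 = 5: L1 = 5
x* = (0, 5)
||x*||_1 = 5.

5


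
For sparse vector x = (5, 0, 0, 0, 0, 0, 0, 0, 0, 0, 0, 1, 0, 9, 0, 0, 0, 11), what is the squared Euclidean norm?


Non-zero entries: [(0, 5), (11, 1), (13, 9), (17, 11)]
Squares: [25, 1, 81, 121]
||x||_2^2 = sum = 228.

228


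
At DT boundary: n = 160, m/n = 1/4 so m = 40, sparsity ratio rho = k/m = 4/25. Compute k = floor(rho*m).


m = 1/4*160 = 40.
rho = 4/25.
rho*m = 4/25*40 = 6.4.
k = floor(6.4) = 6.

6


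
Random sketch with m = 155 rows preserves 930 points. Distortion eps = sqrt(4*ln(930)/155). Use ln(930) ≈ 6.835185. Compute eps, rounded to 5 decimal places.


ln(930) ≈ 6.835185.
4*ln(N)/m ≈ 4*6.835185/155 ≈ 0.17639187.
eps = sqrt(0.17639187) ≈ 0.4199903 ≈ 0.41999.

0.41999


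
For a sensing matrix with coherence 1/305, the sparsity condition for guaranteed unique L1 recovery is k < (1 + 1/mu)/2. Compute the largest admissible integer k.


1/mu = 305.
1 + 1/mu = 306.
(1 + 1/mu)/2 = 153 is an integer and the inequality is strict, so k_max = 153 - 1 = 152.

152


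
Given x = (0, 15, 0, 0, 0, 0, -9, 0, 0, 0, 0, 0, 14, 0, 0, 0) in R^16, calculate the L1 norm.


Non-zero entries: [(1, 15), (6, -9), (12, 14)]
Absolute values: [15, 9, 14]
||x||_1 = sum = 38.

38


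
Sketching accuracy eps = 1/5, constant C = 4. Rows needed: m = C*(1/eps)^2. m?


1/eps = 5.
(1/eps)^2 = 25.
m = 4*25 = 100.

100


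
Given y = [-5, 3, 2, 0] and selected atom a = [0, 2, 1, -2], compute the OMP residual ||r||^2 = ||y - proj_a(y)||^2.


a^T a = 9.
a^T y = 8.
coeff = 8/9 = 8/9.
||r||^2 = 278/9.

278/9


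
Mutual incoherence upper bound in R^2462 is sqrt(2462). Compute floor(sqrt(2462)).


49^2 = 2401 <= 2462 < 2500 = 50^2, so 49 <= sqrt(2462) < 50.
floor(sqrt(2462)) = 49.

49


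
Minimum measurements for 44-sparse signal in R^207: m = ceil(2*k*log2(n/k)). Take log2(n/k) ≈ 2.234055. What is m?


log2(n/k) = log2(207/44) ≈ 2.234055.
2*k*log2(n/k) ≈ 2*44*2.234055 = 196.59684.
m = ceil(196.59684) = 197.

197


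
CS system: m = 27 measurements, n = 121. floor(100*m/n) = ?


100*m/n = 100*27/121 ≈ 22.314.
floor = 22.

22


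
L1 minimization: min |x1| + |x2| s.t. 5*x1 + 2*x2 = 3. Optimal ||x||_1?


Axis intercepts:
  x1 = 3/5, x2 = 0: L1 = 3/5
  x1 = 0, x2 = 3/2: L1 = 3/2
x* = (3/5, 0)
||x*||_1 = 3/5.

3/5


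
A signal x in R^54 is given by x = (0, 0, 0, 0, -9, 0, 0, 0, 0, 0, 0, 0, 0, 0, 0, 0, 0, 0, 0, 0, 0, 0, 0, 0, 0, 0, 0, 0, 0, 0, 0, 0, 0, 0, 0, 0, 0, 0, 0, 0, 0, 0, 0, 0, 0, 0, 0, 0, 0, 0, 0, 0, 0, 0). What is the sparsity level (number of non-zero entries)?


Non-zero positions: [4].
Sparsity = 1.

1


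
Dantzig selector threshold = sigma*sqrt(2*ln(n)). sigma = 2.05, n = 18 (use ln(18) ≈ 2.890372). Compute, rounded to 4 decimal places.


ln(18) ≈ 2.890372.
2*ln(n) ≈ 5.780744.
sqrt(2*ln(n)) ≈ sqrt(5.780744) ≈ 2.404318.
threshold ≈ 2.05*2.404318 = 4.9288519 ≈ 4.9289.

4.9289


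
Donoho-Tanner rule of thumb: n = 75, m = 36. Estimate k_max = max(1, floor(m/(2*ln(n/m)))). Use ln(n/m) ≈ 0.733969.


n/m = 75/36 = 25/12.
ln(n/m) ≈ 0.733969.
2*ln(n/m) ≈ 1.467938.
m/(2*ln(n/m)) ≈ 36/1.467938 ≈ 24.5242.
floor = 24.
k_max = max(1, 24) = 24.

24


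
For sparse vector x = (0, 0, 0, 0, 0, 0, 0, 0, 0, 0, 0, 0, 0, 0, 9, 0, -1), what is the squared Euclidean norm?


Non-zero entries: [(14, 9), (16, -1)]
Squares: [81, 1]
||x||_2^2 = sum = 82.

82


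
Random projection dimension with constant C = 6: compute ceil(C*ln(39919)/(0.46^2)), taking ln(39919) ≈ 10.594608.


ln(39919) ≈ 10.594608.
eps^2 = 0.46^2 = 0.2116.
C*ln(N)/eps^2 ≈ 6*10.594608/0.2116 ≈ 300.4142.
m = ceil(300.4142) = 301.

301


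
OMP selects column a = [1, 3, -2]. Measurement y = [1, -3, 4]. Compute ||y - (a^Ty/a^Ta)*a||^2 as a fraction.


a^T a = 14.
a^T y = -16.
coeff = -16/14 = -8/7.
||r||^2 = 54/7.

54/7


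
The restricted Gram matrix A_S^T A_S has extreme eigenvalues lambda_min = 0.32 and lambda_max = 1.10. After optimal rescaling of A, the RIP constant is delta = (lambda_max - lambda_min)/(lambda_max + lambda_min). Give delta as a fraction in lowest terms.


lambda_max - lambda_min = 1.10 - 0.32 = 0.78.
lambda_max + lambda_min = 1.10 + 0.32 = 1.42.
delta = 0.78/1.42 = 78/142 = 39/71.

39/71


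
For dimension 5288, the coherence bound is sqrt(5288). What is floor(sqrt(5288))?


72^2 = 5184 <= 5288 < 5329 = 73^2, so 72 <= sqrt(5288) < 73.
floor(sqrt(5288)) = 72.

72


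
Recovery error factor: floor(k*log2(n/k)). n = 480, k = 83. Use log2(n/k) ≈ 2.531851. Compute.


log2(n/k) = log2(480/83) ≈ 2.531851.
k*log2(n/k) ≈ 83*2.531851 = 210.143633.
floor(210.143633) = 210.

210


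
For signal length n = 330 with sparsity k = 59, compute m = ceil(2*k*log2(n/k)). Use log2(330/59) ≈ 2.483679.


log2(n/k) = log2(330/59) ≈ 2.483679.
2*k*log2(n/k) ≈ 2*59*2.483679 = 293.074122.
m = ceil(293.074122) = 294.

294


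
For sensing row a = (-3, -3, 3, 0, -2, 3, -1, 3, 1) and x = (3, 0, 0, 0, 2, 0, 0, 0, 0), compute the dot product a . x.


Non-zero terms: ['-3*3', '-2*2']
Products: [-9, -4]
y = sum = -13.

-13


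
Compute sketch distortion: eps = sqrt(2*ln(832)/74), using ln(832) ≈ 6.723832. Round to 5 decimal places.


ln(832) ≈ 6.723832.
2*ln(N)/m ≈ 2*6.723832/74 ≈ 0.18172519.
eps = sqrt(0.18172519) ≈ 0.4262924 ≈ 0.42629.

0.42629


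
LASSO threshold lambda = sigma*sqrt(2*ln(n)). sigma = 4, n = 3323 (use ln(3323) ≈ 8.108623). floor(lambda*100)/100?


ln(3323) ≈ 8.108623.
2*ln(n) ≈ 16.217246.
sqrt(2*ln(n)) ≈ sqrt(16.217246) ≈ 4.027064.
lambda ≈ 4*4.027064 = 16.108256.
floor(lambda*100)/100 = 16.10.

16.10


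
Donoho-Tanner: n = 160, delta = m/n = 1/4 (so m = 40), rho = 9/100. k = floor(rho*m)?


m = 1/4*160 = 40.
rho = 9/100.
rho*m = 9/100*40 = 3.6.
k = floor(3.6) = 3.

3


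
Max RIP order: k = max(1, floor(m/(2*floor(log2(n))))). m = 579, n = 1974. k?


floor(log2(1974)) = 10.
2*10 = 20.
m/(2*floor(log2(n))) = 579/20 ≈ 28.95.
floor = 28.
k = max(1, 28) = 28.

28


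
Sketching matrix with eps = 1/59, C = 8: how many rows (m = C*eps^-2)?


1/eps = 59.
(1/eps)^2 = 3481.
m = 8*3481 = 27848.

27848


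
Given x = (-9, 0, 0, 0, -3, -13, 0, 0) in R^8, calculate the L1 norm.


Non-zero entries: [(0, -9), (4, -3), (5, -13)]
Absolute values: [9, 3, 13]
||x||_1 = sum = 25.

25


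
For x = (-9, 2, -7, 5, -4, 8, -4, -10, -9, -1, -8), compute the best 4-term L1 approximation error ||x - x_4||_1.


Sorted |x_i| descending: [10, 9, 9, 8, 8, 7, 5, 4, 4, 2, 1]
Keep top 4: [10, 9, 9, 8]
Tail entries: [8, 7, 5, 4, 4, 2, 1]
L1 error = sum of tail = 31.

31


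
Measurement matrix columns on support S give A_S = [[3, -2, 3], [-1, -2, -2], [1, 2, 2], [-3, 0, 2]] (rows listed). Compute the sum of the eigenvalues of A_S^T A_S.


Sum of eigenvalues of A_S^T A_S = trace(A_S^T A_S) = sum of squared column norms of A_S.
A_S^T A_S diagonal: [20, 12, 21].
trace = 20 + 12 + 21 = 53.

53


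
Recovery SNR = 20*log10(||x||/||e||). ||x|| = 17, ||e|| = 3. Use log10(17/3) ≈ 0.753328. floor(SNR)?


||x||/||e|| = 17/3.
log10(17/3) ≈ 0.753328.
20*log10(||x||/||e||) ≈ 20*0.753328 = 15.06656.
floor(15.06656) = 15.

15


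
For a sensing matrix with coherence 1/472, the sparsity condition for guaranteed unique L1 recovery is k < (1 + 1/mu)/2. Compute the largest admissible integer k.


1/mu = 472.
1 + 1/mu = 473.
(1 + 1/mu)/2 = 236.5 is not an integer, so k_max = floor(236.5) = 236.

236


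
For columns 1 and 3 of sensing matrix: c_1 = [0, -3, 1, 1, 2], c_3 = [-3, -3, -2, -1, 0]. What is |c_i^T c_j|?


Inner product: 0*-3 + -3*-3 + 1*-2 + 1*-1 + 2*0
Products: [0, 9, -2, -1, 0]
Sum = 6.
|dot| = 6.

6


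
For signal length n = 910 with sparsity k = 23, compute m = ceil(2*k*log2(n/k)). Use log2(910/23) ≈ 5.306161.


log2(n/k) = log2(910/23) ≈ 5.306161.
2*k*log2(n/k) ≈ 2*23*5.306161 = 244.083406.
m = ceil(244.083406) = 245.

245


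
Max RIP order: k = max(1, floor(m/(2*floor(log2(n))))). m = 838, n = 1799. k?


floor(log2(1799)) = 10.
2*10 = 20.
m/(2*floor(log2(n))) = 838/20 ≈ 41.9.
floor = 41.
k = max(1, 41) = 41.

41


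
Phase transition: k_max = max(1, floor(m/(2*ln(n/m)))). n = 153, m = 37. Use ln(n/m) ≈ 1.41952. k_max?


n/m = 153/37.
ln(n/m) ≈ 1.41952.
2*ln(n/m) ≈ 2.83904.
m/(2*ln(n/m)) ≈ 37/2.83904 ≈ 13.0326.
floor = 13.
k_max = max(1, 13) = 13.

13


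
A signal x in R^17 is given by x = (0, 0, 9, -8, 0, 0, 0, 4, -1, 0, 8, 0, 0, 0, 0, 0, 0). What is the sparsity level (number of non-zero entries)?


Non-zero positions: [2, 3, 7, 8, 10].
Sparsity = 5.

5


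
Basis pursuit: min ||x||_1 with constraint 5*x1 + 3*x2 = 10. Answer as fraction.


Axis intercepts:
  x1 = 2, x2 = 0: L1 = 2
  x1 = 0, x2 = 10/3: L1 = 10/3
x* = (2, 0)
||x*||_1 = 2.

2


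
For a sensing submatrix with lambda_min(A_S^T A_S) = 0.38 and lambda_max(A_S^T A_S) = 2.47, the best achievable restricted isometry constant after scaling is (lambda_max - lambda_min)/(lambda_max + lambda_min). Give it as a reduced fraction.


lambda_max - lambda_min = 2.47 - 0.38 = 2.09.
lambda_max + lambda_min = 2.47 + 0.38 = 2.85.
delta = 2.09/2.85 = 209/285 = 11/15.

11/15


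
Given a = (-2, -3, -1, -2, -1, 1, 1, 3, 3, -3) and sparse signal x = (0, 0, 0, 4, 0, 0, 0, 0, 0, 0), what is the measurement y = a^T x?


Non-zero terms: ['-2*4']
Products: [-8]
y = sum = -8.

-8


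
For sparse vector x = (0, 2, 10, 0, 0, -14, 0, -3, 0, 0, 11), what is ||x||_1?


Non-zero entries: [(1, 2), (2, 10), (5, -14), (7, -3), (10, 11)]
Absolute values: [2, 10, 14, 3, 11]
||x||_1 = sum = 40.

40


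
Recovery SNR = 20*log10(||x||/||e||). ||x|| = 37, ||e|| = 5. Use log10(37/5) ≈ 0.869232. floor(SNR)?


||x||/||e|| = 37/5.
log10(37/5) ≈ 0.869232.
20*log10(||x||/||e||) ≈ 20*0.869232 = 17.38464.
floor(17.38464) = 17.

17


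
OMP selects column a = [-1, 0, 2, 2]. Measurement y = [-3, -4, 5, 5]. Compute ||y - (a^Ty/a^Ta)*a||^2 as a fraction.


a^T a = 9.
a^T y = 23.
coeff = 23/9 = 23/9.
||r||^2 = 146/9.

146/9


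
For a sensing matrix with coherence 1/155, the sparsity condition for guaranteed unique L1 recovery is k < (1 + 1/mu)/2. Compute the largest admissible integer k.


1/mu = 155.
1 + 1/mu = 156.
(1 + 1/mu)/2 = 78 is an integer and the inequality is strict, so k_max = 78 - 1 = 77.

77


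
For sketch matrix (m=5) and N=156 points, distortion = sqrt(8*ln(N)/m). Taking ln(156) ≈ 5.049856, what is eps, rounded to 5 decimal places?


ln(156) ≈ 5.049856.
8*ln(N)/m ≈ 8*5.049856/5 ≈ 8.0797696.
eps = sqrt(8.0797696) ≈ 2.8424936 ≈ 2.84249.

2.84249


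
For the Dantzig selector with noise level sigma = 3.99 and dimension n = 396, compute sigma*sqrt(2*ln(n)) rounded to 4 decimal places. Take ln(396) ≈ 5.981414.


ln(396) ≈ 5.981414.
2*ln(n) ≈ 11.962828.
sqrt(2*ln(n)) ≈ sqrt(11.962828) ≈ 3.458732.
threshold ≈ 3.99*3.458732 = 13.80034068 ≈ 13.8003.

13.8003


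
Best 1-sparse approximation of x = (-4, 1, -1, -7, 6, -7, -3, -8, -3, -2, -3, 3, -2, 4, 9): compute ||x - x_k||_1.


Sorted |x_i| descending: [9, 8, 7, 7, 6, 4, 4, 3, 3, 3, 3, 2, 2, 1, 1]
Keep top 1: [9]
Tail entries: [8, 7, 7, 6, 4, 4, 3, 3, 3, 3, 2, 2, 1, 1]
L1 error = sum of tail = 54.

54


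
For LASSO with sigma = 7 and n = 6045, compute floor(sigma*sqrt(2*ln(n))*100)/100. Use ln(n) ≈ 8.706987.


ln(6045) ≈ 8.706987.
2*ln(n) ≈ 17.413974.
sqrt(2*ln(n)) ≈ sqrt(17.413974) ≈ 4.173005.
lambda ≈ 7*4.173005 = 29.211035.
floor(lambda*100)/100 = 29.21.

29.21


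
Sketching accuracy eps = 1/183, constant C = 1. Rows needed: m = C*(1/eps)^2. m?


1/eps = 183.
(1/eps)^2 = 33489.
m = 1*33489 = 33489.

33489


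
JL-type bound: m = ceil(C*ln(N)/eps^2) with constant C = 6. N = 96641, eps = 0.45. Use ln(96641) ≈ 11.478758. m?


ln(96641) ≈ 11.478758.
eps^2 = 0.45^2 = 0.2025.
C*ln(N)/eps^2 ≈ 6*11.478758/0.2025 ≈ 340.1113.
m = ceil(340.1113) = 341.

341


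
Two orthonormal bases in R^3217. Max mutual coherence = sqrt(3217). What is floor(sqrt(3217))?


56^2 = 3136 <= 3217 < 3249 = 57^2, so 56 <= sqrt(3217) < 57.
floor(sqrt(3217)) = 56.

56


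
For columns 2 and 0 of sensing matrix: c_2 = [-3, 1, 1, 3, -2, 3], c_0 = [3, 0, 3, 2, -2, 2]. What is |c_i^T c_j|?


Inner product: -3*3 + 1*0 + 1*3 + 3*2 + -2*-2 + 3*2
Products: [-9, 0, 3, 6, 4, 6]
Sum = 10.
|dot| = 10.

10


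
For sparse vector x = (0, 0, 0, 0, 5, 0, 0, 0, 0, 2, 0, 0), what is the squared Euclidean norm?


Non-zero entries: [(4, 5), (9, 2)]
Squares: [25, 4]
||x||_2^2 = sum = 29.

29


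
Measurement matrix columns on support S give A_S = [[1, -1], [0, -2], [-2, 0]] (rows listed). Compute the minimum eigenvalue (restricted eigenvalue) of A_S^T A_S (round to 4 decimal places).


A_S^T A_S = [[5, -1], [-1, 5]].
trace = 10.
det = 24.
disc = trace^2 - 4*det = 100 - 4*24 = 4.
sqrt(4) = 2.
lam_min = (10 - 2)/2 = 4 = 4.0000.

4.0000


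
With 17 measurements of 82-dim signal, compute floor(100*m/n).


100*m/n = 100*17/82 ≈ 20.7317.
floor = 20.

20


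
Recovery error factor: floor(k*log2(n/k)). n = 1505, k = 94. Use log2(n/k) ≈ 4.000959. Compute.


log2(n/k) = log2(1505/94) ≈ 4.000959.
k*log2(n/k) ≈ 94*4.000959 = 376.090146.
floor(376.090146) = 376.

376


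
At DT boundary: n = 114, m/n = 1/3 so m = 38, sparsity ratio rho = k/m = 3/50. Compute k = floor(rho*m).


m = 1/3*114 = 38.
rho = 3/50.
rho*m = 3/50*38 = 2.28.
k = floor(2.28) = 2.

2


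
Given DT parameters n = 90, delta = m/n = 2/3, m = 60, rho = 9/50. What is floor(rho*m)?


m = 2/3*90 = 60.
rho = 9/50.
rho*m = 9/50*60 = 10.8.
k = floor(10.8) = 10.

10


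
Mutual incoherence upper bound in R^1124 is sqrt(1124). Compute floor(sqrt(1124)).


33^2 = 1089 <= 1124 < 1156 = 34^2, so 33 <= sqrt(1124) < 34.
floor(sqrt(1124)) = 33.

33


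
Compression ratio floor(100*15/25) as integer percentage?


100*m/n = 100*15/25 ≈ 60.0.
floor = 60.

60


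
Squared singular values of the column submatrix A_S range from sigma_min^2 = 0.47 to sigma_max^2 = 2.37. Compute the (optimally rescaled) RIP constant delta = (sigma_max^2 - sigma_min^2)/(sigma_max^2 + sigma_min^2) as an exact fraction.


lambda_max - lambda_min = 2.37 - 0.47 = 1.90.
lambda_max + lambda_min = 2.37 + 0.47 = 2.84.
delta = 1.90/2.84 = 190/284 = 95/142.

95/142


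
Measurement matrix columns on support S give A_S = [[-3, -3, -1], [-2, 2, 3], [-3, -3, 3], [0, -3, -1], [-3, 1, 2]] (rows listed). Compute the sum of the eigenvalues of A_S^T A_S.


Sum of eigenvalues of A_S^T A_S = trace(A_S^T A_S) = sum of squared column norms of A_S.
A_S^T A_S diagonal: [31, 32, 24].
trace = 31 + 32 + 24 = 87.

87


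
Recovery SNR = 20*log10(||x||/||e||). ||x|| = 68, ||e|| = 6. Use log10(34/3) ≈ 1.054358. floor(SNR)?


||x||/||e|| = 68/6 = 34/3.
log10(34/3) ≈ 1.054358.
20*log10(||x||/||e||) ≈ 20*1.054358 = 21.08716.
floor(21.08716) = 21.

21


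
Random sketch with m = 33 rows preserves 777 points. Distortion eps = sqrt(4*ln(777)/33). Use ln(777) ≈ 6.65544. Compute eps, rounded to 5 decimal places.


ln(777) ≈ 6.65544.
4*ln(N)/m ≈ 4*6.65544/33 ≈ 0.80672.
eps = sqrt(0.80672) ≈ 0.8981759 ≈ 0.89818.

0.89818


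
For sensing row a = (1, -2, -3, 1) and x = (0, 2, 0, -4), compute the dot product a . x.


Non-zero terms: ['-2*2', '1*-4']
Products: [-4, -4]
y = sum = -8.

-8


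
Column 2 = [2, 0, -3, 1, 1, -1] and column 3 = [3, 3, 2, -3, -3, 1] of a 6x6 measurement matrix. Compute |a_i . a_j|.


Inner product: 2*3 + 0*3 + -3*2 + 1*-3 + 1*-3 + -1*1
Products: [6, 0, -6, -3, -3, -1]
Sum = -7.
|dot| = 7.

7


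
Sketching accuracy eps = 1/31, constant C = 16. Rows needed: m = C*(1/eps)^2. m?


1/eps = 31.
(1/eps)^2 = 961.
m = 16*961 = 15376.

15376


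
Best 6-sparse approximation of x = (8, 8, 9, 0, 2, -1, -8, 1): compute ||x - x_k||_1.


Sorted |x_i| descending: [9, 8, 8, 8, 2, 1, 1, 0]
Keep top 6: [9, 8, 8, 8, 2, 1]
Tail entries: [1, 0]
L1 error = sum of tail = 1.

1


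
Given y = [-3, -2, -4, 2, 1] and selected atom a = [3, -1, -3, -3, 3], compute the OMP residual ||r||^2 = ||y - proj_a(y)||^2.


a^T a = 37.
a^T y = 2.
coeff = 2/37 = 2/37.
||r||^2 = 1254/37.

1254/37


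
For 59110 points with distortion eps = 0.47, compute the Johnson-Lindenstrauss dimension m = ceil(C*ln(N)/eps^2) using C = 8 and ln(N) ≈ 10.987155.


ln(59110) ≈ 10.987155.
eps^2 = 0.47^2 = 0.2209.
C*ln(N)/eps^2 ≈ 8*10.987155/0.2209 ≈ 397.9051.
m = ceil(397.9051) = 398.

398


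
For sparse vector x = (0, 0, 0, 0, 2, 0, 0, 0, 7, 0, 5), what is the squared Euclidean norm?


Non-zero entries: [(4, 2), (8, 7), (10, 5)]
Squares: [4, 49, 25]
||x||_2^2 = sum = 78.

78


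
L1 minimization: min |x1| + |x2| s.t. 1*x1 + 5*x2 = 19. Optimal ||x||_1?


Axis intercepts:
  x1 = 19, x2 = 0: L1 = 19
  x1 = 0, x2 = 19/5: L1 = 19/5
x* = (0, 19/5)
||x*||_1 = 19/5.

19/5


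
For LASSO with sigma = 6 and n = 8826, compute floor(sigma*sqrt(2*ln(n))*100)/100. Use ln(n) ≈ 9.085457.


ln(8826) ≈ 9.085457.
2*ln(n) ≈ 18.170914.
sqrt(2*ln(n)) ≈ sqrt(18.170914) ≈ 4.262736.
lambda ≈ 6*4.262736 = 25.576416.
floor(lambda*100)/100 = 25.57.

25.57


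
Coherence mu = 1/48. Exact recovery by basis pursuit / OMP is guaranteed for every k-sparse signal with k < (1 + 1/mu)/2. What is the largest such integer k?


1/mu = 48.
1 + 1/mu = 49.
(1 + 1/mu)/2 = 24.5 is not an integer, so k_max = floor(24.5) = 24.

24


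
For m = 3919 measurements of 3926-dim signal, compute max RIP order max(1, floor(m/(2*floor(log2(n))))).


floor(log2(3926)) = 11.
2*11 = 22.
m/(2*floor(log2(n))) = 3919/22 ≈ 178.1364.
floor = 178.
k = max(1, 178) = 178.

178


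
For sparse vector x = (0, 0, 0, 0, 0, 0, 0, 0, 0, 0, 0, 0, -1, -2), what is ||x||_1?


Non-zero entries: [(12, -1), (13, -2)]
Absolute values: [1, 2]
||x||_1 = sum = 3.

3


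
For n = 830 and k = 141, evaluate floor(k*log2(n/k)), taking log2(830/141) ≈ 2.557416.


log2(n/k) = log2(830/141) ≈ 2.557416.
k*log2(n/k) ≈ 141*2.557416 = 360.595656.
floor(360.595656) = 360.

360


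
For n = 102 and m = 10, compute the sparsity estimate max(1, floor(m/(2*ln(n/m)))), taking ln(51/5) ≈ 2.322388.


n/m = 102/10 = 51/5.
ln(n/m) ≈ 2.322388.
2*ln(n/m) ≈ 4.644776.
m/(2*ln(n/m)) ≈ 10/4.644776 ≈ 2.153.
floor = 2.
k_max = max(1, 2) = 2.

2


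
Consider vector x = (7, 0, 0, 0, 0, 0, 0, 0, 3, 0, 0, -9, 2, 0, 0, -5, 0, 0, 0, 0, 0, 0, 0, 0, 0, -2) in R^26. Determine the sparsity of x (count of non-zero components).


Non-zero positions: [0, 8, 11, 12, 15, 25].
Sparsity = 6.

6


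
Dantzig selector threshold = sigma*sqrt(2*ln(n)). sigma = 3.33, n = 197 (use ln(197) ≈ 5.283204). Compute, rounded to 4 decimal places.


ln(197) ≈ 5.283204.
2*ln(n) ≈ 10.566408.
sqrt(2*ln(n)) ≈ sqrt(10.566408) ≈ 3.250601.
threshold ≈ 3.33*3.250601 = 10.82450133 ≈ 10.8245.

10.8245


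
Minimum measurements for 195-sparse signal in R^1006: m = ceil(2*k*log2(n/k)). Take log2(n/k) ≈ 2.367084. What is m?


log2(n/k) = log2(1006/195) ≈ 2.367084.
2*k*log2(n/k) ≈ 2*195*2.367084 = 923.16276.
m = ceil(923.16276) = 924.

924


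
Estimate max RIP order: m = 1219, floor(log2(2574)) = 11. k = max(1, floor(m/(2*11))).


floor(log2(2574)) = 11.
2*11 = 22.
m/(2*floor(log2(n))) = 1219/22 ≈ 55.4091.
floor = 55.
k = max(1, 55) = 55.

55


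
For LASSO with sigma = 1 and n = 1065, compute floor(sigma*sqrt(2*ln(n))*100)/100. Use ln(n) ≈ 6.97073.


ln(1065) ≈ 6.97073.
2*ln(n) ≈ 13.94146.
sqrt(2*ln(n)) ≈ sqrt(13.94146) ≈ 3.733826.
lambda ≈ 1*3.733826 = 3.733826.
floor(lambda*100)/100 = 3.73.

3.73


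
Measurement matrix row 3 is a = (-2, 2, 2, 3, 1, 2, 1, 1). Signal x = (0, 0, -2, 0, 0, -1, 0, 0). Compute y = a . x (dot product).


Non-zero terms: ['2*-2', '2*-1']
Products: [-4, -2]
y = sum = -6.

-6


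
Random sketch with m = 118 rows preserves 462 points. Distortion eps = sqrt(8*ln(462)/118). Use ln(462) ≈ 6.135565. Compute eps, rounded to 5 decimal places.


ln(462) ≈ 6.135565.
8*ln(N)/m ≈ 8*6.135565/118 ≈ 0.41597051.
eps = sqrt(0.41597051) ≈ 0.6449578 ≈ 0.64496.

0.64496


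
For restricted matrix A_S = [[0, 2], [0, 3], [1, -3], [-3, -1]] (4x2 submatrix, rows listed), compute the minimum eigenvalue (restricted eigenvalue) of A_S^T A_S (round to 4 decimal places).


A_S^T A_S = [[10, 0], [0, 23]].
trace = 33.
det = 230.
disc = trace^2 - 4*det = 1089 - 4*230 = 169.
sqrt(169) = 13.
lam_min = (33 - 13)/2 = 10 = 10.0000.

10.0000


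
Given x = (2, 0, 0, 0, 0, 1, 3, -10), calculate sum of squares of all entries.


Non-zero entries: [(0, 2), (5, 1), (6, 3), (7, -10)]
Squares: [4, 1, 9, 100]
||x||_2^2 = sum = 114.

114


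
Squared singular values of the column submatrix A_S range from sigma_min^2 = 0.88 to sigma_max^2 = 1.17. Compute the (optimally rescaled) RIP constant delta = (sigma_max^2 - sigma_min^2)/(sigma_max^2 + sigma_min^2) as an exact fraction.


lambda_max - lambda_min = 1.17 - 0.88 = 0.29.
lambda_max + lambda_min = 1.17 + 0.88 = 2.05.
delta = 0.29/2.05 = 29/205.

29/205


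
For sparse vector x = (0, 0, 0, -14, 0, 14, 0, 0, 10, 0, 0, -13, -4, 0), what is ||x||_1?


Non-zero entries: [(3, -14), (5, 14), (8, 10), (11, -13), (12, -4)]
Absolute values: [14, 14, 10, 13, 4]
||x||_1 = sum = 55.

55


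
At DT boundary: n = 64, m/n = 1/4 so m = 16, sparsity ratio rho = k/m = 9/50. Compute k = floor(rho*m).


m = 1/4*64 = 16.
rho = 9/50.
rho*m = 9/50*16 = 2.88.
k = floor(2.88) = 2.

2


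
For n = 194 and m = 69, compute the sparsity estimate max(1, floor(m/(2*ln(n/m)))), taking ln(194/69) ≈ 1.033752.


n/m = 194/69.
ln(n/m) ≈ 1.033752.
2*ln(n/m) ≈ 2.067504.
m/(2*ln(n/m)) ≈ 69/2.067504 ≈ 33.3736.
floor = 33.
k_max = max(1, 33) = 33.

33


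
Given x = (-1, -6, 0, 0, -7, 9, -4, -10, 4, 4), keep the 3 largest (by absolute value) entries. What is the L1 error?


Sorted |x_i| descending: [10, 9, 7, 6, 4, 4, 4, 1, 0, 0]
Keep top 3: [10, 9, 7]
Tail entries: [6, 4, 4, 4, 1, 0, 0]
L1 error = sum of tail = 19.

19


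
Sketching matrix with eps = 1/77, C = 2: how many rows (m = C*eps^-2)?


1/eps = 77.
(1/eps)^2 = 5929.
m = 2*5929 = 11858.

11858


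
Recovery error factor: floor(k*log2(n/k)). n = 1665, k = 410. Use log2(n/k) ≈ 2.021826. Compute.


log2(n/k) = log2(1665/410) ≈ 2.021826.
k*log2(n/k) ≈ 410*2.021826 = 828.94866.
floor(828.94866) = 828.

828


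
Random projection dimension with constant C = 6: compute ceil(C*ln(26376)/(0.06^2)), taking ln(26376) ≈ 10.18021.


ln(26376) ≈ 10.18021.
eps^2 = 0.06^2 = 0.0036.
C*ln(N)/eps^2 ≈ 6*10.18021/0.0036 ≈ 16967.0167.
m = ceil(16967.0167) = 16968.

16968


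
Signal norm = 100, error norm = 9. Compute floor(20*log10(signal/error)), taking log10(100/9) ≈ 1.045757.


||x||/||e|| = 100/9.
log10(100/9) ≈ 1.045757.
20*log10(||x||/||e||) ≈ 20*1.045757 = 20.91514.
floor(20.91514) = 20.

20


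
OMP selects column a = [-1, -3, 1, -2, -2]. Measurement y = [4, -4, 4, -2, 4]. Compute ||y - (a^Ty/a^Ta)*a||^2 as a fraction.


a^T a = 19.
a^T y = 8.
coeff = 8/19 = 8/19.
||r||^2 = 1228/19.

1228/19


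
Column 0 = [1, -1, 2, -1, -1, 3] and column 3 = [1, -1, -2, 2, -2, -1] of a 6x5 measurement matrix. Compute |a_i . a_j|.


Inner product: 1*1 + -1*-1 + 2*-2 + -1*2 + -1*-2 + 3*-1
Products: [1, 1, -4, -2, 2, -3]
Sum = -5.
|dot| = 5.

5


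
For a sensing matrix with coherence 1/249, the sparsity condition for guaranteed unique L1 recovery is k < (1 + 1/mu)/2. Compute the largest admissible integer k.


1/mu = 249.
1 + 1/mu = 250.
(1 + 1/mu)/2 = 125 is an integer and the inequality is strict, so k_max = 125 - 1 = 124.

124


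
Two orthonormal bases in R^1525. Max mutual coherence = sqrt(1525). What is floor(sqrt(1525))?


39^2 = 1521 <= 1525 < 1600 = 40^2, so 39 <= sqrt(1525) < 40.
floor(sqrt(1525)) = 39.

39


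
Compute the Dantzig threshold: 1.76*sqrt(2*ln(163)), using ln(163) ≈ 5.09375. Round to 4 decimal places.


ln(163) ≈ 5.09375.
2*ln(n) ≈ 10.1875.
sqrt(2*ln(n)) ≈ sqrt(10.1875) ≈ 3.191786.
threshold ≈ 1.76*3.191786 = 5.61754336 ≈ 5.6175.

5.6175


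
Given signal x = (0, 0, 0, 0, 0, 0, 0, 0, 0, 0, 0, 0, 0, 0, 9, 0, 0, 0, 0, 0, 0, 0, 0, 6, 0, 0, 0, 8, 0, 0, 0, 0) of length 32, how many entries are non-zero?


Non-zero positions: [14, 23, 27].
Sparsity = 3.

3


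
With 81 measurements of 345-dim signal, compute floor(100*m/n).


100*m/n = 100*81/345 ≈ 23.4783.
floor = 23.

23


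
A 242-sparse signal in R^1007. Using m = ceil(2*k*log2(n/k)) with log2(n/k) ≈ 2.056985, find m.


log2(n/k) = log2(1007/242) ≈ 2.056985.
2*k*log2(n/k) ≈ 2*242*2.056985 = 995.58074.
m = ceil(995.58074) = 996.

996


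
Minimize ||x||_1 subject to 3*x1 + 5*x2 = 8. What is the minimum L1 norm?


Axis intercepts:
  x1 = 8/3, x2 = 0: L1 = 8/3
  x1 = 0, x2 = 8/5: L1 = 8/5
x* = (0, 8/5)
||x*||_1 = 8/5.

8/5


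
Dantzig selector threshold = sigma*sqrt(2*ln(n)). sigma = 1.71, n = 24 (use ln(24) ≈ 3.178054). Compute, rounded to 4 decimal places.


ln(24) ≈ 3.178054.
2*ln(n) ≈ 6.356108.
sqrt(2*ln(n)) ≈ sqrt(6.356108) ≈ 2.521132.
threshold ≈ 1.71*2.521132 = 4.31113572 ≈ 4.3111.

4.3111


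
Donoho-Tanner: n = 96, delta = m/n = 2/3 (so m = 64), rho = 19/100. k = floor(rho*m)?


m = 2/3*96 = 64.
rho = 19/100.
rho*m = 19/100*64 = 12.16.
k = floor(12.16) = 12.

12


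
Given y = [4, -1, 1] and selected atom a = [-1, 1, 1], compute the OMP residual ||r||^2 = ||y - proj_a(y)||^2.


a^T a = 3.
a^T y = -4.
coeff = -4/3 = -4/3.
||r||^2 = 38/3.

38/3


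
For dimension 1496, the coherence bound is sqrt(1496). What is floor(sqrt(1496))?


38^2 = 1444 <= 1496 < 1521 = 39^2, so 38 <= sqrt(1496) < 39.
floor(sqrt(1496)) = 38.

38


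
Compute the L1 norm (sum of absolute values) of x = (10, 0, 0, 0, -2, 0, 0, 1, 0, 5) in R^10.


Non-zero entries: [(0, 10), (4, -2), (7, 1), (9, 5)]
Absolute values: [10, 2, 1, 5]
||x||_1 = sum = 18.

18


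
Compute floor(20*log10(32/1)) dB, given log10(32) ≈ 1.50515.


||x||/||e|| = 32/1 = 32.
log10(32) ≈ 1.50515.
20*log10(||x||/||e||) ≈ 20*1.50515 = 30.103.
floor(30.103) = 30.

30


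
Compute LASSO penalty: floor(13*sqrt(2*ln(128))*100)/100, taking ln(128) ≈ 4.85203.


ln(128) ≈ 4.85203.
2*ln(n) ≈ 9.70406.
sqrt(2*ln(n)) ≈ sqrt(9.70406) ≈ 3.115134.
lambda ≈ 13*3.115134 = 40.496742.
floor(lambda*100)/100 = 40.49.

40.49


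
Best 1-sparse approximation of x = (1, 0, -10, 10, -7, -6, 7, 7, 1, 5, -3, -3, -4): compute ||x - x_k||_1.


Sorted |x_i| descending: [10, 10, 7, 7, 7, 6, 5, 4, 3, 3, 1, 1, 0]
Keep top 1: [10]
Tail entries: [10, 7, 7, 7, 6, 5, 4, 3, 3, 1, 1, 0]
L1 error = sum of tail = 54.

54


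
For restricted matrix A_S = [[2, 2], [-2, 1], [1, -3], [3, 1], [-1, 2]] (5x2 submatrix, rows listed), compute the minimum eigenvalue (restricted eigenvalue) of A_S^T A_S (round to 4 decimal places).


A_S^T A_S = [[19, 0], [0, 19]].
trace = 38.
det = 361.
disc = trace^2 - 4*det = 1444 - 4*361 = 0.
sqrt(0) = 0.
lam_min = (38 - 0)/2 = 19 = 19.0000.

19.0000


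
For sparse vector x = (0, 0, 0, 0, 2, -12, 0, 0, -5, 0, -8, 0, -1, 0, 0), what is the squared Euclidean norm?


Non-zero entries: [(4, 2), (5, -12), (8, -5), (10, -8), (12, -1)]
Squares: [4, 144, 25, 64, 1]
||x||_2^2 = sum = 238.

238


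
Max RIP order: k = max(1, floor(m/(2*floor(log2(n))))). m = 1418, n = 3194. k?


floor(log2(3194)) = 11.
2*11 = 22.
m/(2*floor(log2(n))) = 1418/22 ≈ 64.4545.
floor = 64.
k = max(1, 64) = 64.

64


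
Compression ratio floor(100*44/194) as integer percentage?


100*m/n = 100*44/194 ≈ 22.6804.
floor = 22.

22


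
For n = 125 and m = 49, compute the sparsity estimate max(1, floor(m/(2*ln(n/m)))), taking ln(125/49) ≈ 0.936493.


n/m = 125/49.
ln(n/m) ≈ 0.936493.
2*ln(n/m) ≈ 1.872986.
m/(2*ln(n/m)) ≈ 49/1.872986 ≈ 26.1614.
floor = 26.
k_max = max(1, 26) = 26.

26


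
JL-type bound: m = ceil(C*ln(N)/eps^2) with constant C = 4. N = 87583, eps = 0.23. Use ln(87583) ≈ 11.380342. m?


ln(87583) ≈ 11.380342.
eps^2 = 0.23^2 = 0.0529.
C*ln(N)/eps^2 ≈ 4*11.380342/0.0529 ≈ 860.5174.
m = ceil(860.5174) = 861.

861


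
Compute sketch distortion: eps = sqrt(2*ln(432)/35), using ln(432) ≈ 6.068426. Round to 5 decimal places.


ln(432) ≈ 6.068426.
2*ln(N)/m ≈ 2*6.068426/35 ≈ 0.3467672.
eps = sqrt(0.3467672) ≈ 0.5888694 ≈ 0.58887.

0.58887


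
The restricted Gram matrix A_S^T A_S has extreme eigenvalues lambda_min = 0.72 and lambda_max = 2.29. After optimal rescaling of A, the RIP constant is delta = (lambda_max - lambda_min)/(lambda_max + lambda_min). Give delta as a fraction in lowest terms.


lambda_max - lambda_min = 2.29 - 0.72 = 1.57.
lambda_max + lambda_min = 2.29 + 0.72 = 3.01.
delta = 1.57/3.01 = 157/301.

157/301


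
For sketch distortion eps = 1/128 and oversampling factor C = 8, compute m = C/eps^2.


1/eps = 128.
(1/eps)^2 = 16384.
m = 8*16384 = 131072.

131072


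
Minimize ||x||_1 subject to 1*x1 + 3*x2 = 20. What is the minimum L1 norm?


Axis intercepts:
  x1 = 20, x2 = 0: L1 = 20
  x1 = 0, x2 = 20/3: L1 = 20/3
x* = (0, 20/3)
||x*||_1 = 20/3.

20/3


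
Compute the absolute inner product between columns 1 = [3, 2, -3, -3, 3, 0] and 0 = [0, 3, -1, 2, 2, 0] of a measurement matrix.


Inner product: 3*0 + 2*3 + -3*-1 + -3*2 + 3*2 + 0*0
Products: [0, 6, 3, -6, 6, 0]
Sum = 9.
|dot| = 9.

9


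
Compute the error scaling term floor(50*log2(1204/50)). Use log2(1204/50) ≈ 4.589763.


log2(n/k) = log2(1204/50) ≈ 4.589763.
k*log2(n/k) ≈ 50*4.589763 = 229.48815.
floor(229.48815) = 229.

229


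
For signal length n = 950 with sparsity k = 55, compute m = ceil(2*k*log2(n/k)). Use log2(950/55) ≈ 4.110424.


log2(n/k) = log2(950/55) ≈ 4.110424.
2*k*log2(n/k) ≈ 2*55*4.110424 = 452.14664.
m = ceil(452.14664) = 453.

453


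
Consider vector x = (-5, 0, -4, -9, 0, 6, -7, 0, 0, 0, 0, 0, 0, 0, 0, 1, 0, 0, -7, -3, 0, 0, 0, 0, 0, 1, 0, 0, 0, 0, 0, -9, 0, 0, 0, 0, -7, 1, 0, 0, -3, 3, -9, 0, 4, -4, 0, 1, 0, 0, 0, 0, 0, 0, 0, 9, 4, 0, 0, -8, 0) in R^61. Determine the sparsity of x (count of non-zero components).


Non-zero positions: [0, 2, 3, 5, 6, 15, 18, 19, 25, 31, 36, 37, 40, 41, 42, 44, 45, 47, 55, 56, 59].
Sparsity = 21.

21


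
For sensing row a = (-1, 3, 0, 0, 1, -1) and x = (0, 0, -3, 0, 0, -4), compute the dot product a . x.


Non-zero terms: ['0*-3', '-1*-4']
Products: [0, 4]
y = sum = 4.

4


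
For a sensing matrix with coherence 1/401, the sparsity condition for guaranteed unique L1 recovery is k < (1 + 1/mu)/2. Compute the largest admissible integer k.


1/mu = 401.
1 + 1/mu = 402.
(1 + 1/mu)/2 = 201 is an integer and the inequality is strict, so k_max = 201 - 1 = 200.

200


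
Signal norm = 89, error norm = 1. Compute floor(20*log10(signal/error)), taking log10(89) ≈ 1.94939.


||x||/||e|| = 89/1 = 89.
log10(89) ≈ 1.94939.
20*log10(||x||/||e||) ≈ 20*1.94939 = 38.9878.
floor(38.9878) = 38.

38


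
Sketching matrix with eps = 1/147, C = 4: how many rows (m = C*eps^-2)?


1/eps = 147.
(1/eps)^2 = 21609.
m = 4*21609 = 86436.

86436


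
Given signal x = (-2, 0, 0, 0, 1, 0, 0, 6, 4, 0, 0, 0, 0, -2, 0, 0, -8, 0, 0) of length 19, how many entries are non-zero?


Non-zero positions: [0, 4, 7, 8, 13, 16].
Sparsity = 6.

6


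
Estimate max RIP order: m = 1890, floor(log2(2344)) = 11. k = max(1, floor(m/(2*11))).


floor(log2(2344)) = 11.
2*11 = 22.
m/(2*floor(log2(n))) = 1890/22 ≈ 85.9091.
floor = 85.
k = max(1, 85) = 85.

85


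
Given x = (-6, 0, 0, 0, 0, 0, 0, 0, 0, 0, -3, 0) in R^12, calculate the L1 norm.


Non-zero entries: [(0, -6), (10, -3)]
Absolute values: [6, 3]
||x||_1 = sum = 9.

9


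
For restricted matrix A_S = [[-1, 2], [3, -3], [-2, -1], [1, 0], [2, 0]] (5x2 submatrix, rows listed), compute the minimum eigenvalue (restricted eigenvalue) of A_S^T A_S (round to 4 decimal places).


A_S^T A_S = [[19, -9], [-9, 14]].
trace = 33.
det = 185.
disc = trace^2 - 4*det = 1089 - 4*185 = 349.
sqrt(349) ≈ 18.681542.
lam_min = (33 - sqrt(349))/2 ≈ (33 - 18.681542)/2 = 7.159229 ≈ 7.1592.

7.1592


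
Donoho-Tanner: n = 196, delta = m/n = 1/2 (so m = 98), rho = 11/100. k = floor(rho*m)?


m = 1/2*196 = 98.
rho = 11/100.
rho*m = 11/100*98 = 10.78.
k = floor(10.78) = 10.

10


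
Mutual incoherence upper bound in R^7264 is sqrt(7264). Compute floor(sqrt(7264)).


85^2 = 7225 <= 7264 < 7396 = 86^2, so 85 <= sqrt(7264) < 86.
floor(sqrt(7264)) = 85.

85


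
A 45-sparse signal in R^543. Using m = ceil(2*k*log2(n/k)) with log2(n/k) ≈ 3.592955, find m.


log2(n/k) = log2(543/45) ≈ 3.592955.
2*k*log2(n/k) ≈ 2*45*3.592955 = 323.36595.
m = ceil(323.36595) = 324.

324


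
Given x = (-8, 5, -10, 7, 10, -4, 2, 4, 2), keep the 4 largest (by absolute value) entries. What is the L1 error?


Sorted |x_i| descending: [10, 10, 8, 7, 5, 4, 4, 2, 2]
Keep top 4: [10, 10, 8, 7]
Tail entries: [5, 4, 4, 2, 2]
L1 error = sum of tail = 17.

17


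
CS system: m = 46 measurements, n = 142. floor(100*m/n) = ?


100*m/n = 100*46/142 ≈ 32.3944.
floor = 32.

32


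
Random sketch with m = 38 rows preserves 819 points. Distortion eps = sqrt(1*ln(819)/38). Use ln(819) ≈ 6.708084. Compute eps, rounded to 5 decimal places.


ln(819) ≈ 6.708084.
1*ln(N)/m ≈ 1*6.708084/38 ≈ 0.17652853.
eps = sqrt(0.17652853) ≈ 0.420153 ≈ 0.42015.

0.42015


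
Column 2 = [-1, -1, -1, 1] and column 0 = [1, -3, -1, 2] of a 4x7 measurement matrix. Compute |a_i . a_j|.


Inner product: -1*1 + -1*-3 + -1*-1 + 1*2
Products: [-1, 3, 1, 2]
Sum = 5.
|dot| = 5.

5


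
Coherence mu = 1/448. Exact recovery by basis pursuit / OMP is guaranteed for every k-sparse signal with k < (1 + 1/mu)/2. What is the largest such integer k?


1/mu = 448.
1 + 1/mu = 449.
(1 + 1/mu)/2 = 224.5 is not an integer, so k_max = floor(224.5) = 224.

224


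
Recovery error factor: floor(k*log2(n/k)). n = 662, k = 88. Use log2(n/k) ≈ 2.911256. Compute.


log2(n/k) = log2(662/88) ≈ 2.911256.
k*log2(n/k) ≈ 88*2.911256 = 256.190528.
floor(256.190528) = 256.

256


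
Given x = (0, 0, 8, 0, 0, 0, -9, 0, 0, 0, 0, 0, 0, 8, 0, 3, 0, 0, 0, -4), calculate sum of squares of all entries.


Non-zero entries: [(2, 8), (6, -9), (13, 8), (15, 3), (19, -4)]
Squares: [64, 81, 64, 9, 16]
||x||_2^2 = sum = 234.

234
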